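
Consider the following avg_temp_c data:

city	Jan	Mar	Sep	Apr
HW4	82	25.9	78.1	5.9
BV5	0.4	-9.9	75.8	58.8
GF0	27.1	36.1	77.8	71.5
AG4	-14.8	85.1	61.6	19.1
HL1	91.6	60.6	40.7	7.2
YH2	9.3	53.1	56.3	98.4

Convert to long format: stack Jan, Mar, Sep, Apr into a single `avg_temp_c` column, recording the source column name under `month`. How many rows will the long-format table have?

6 city values × 4 melted columns = 24 rows.

24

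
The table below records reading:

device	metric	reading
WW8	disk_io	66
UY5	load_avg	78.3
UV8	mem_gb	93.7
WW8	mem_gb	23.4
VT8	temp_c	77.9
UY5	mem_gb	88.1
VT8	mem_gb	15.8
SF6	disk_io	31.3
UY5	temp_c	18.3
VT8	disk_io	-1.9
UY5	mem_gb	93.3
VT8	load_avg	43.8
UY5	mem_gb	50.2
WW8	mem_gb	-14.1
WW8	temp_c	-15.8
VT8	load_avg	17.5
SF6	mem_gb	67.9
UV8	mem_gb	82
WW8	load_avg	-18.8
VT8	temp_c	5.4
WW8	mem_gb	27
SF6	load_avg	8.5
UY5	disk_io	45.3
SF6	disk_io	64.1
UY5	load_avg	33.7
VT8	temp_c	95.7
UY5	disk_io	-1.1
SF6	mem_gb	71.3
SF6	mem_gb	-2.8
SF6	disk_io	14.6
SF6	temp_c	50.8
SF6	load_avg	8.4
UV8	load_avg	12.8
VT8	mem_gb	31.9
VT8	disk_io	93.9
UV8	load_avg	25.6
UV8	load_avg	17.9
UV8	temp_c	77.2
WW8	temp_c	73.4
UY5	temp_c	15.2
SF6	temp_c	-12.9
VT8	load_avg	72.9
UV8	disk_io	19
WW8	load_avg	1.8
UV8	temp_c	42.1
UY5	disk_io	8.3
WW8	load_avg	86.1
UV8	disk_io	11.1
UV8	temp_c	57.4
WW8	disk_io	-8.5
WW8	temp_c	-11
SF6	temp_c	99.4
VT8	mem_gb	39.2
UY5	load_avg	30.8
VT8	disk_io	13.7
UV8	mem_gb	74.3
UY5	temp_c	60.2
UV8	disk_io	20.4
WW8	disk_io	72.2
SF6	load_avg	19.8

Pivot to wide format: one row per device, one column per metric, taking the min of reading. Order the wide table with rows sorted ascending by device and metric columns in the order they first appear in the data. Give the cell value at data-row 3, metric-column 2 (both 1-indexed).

With rows sorted ascending by device, row 3 is device=UY5. metric columns in first-appearance order: disk_io, load_avg, mem_gb, temp_c; column 2 is load_avg.
Long rows with device=UY5, metric=load_avg: min(78.3, 33.7, 30.8) = 30.8.

30.8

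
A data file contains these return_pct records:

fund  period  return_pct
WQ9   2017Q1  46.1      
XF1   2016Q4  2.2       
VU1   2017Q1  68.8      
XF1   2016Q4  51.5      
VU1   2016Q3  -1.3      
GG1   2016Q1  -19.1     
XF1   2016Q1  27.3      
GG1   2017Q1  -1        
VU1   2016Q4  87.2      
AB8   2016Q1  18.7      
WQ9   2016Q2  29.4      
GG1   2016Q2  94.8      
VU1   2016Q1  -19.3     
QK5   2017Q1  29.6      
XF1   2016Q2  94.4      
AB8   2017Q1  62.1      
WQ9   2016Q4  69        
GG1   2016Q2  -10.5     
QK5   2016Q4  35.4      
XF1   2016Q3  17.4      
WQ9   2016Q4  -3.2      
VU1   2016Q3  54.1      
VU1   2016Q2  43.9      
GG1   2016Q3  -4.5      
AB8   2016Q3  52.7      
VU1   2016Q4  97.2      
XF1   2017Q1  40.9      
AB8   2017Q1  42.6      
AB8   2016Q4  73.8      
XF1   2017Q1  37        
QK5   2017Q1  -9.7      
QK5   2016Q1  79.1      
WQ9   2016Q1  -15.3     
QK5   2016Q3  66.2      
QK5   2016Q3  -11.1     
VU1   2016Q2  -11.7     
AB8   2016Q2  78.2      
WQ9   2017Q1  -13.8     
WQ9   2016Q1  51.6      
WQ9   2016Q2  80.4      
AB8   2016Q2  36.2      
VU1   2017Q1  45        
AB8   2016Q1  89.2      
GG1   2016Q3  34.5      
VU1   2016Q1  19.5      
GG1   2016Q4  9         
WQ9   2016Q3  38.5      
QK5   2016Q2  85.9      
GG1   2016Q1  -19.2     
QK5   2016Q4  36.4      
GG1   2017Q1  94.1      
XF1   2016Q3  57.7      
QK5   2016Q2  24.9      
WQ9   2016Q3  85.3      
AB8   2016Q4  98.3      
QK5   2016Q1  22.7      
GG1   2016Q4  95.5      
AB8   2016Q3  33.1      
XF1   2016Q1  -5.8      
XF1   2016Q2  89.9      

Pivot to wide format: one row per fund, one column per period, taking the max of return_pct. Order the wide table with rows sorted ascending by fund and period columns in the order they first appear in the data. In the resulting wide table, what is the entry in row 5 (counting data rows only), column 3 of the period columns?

With rows sorted ascending by fund, row 5 is fund=WQ9. period columns in first-appearance order: 2017Q1, 2016Q4, 2016Q3, 2016Q1, 2016Q2; column 3 is 2016Q3.
Long rows with fund=WQ9, period=2016Q3: max(38.5, 85.3) = 85.3.

85.3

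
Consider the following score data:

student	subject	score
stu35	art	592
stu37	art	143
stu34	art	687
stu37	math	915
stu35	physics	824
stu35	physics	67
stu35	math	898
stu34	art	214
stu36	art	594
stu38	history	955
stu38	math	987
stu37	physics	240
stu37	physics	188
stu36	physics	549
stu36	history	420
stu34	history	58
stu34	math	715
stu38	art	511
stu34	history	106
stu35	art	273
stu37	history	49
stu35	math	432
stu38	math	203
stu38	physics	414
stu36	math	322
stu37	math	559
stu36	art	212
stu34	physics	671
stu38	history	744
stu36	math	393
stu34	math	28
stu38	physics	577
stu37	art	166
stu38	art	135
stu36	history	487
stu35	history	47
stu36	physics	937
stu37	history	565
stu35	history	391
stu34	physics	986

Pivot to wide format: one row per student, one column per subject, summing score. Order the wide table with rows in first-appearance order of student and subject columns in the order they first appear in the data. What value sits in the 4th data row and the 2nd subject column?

715

With rows in first-appearance order of student, row 4 is student=stu36. subject columns in first-appearance order: art, math, physics, history; column 2 is math.
Long rows with student=stu36, subject=math: 322 + 393 = 715.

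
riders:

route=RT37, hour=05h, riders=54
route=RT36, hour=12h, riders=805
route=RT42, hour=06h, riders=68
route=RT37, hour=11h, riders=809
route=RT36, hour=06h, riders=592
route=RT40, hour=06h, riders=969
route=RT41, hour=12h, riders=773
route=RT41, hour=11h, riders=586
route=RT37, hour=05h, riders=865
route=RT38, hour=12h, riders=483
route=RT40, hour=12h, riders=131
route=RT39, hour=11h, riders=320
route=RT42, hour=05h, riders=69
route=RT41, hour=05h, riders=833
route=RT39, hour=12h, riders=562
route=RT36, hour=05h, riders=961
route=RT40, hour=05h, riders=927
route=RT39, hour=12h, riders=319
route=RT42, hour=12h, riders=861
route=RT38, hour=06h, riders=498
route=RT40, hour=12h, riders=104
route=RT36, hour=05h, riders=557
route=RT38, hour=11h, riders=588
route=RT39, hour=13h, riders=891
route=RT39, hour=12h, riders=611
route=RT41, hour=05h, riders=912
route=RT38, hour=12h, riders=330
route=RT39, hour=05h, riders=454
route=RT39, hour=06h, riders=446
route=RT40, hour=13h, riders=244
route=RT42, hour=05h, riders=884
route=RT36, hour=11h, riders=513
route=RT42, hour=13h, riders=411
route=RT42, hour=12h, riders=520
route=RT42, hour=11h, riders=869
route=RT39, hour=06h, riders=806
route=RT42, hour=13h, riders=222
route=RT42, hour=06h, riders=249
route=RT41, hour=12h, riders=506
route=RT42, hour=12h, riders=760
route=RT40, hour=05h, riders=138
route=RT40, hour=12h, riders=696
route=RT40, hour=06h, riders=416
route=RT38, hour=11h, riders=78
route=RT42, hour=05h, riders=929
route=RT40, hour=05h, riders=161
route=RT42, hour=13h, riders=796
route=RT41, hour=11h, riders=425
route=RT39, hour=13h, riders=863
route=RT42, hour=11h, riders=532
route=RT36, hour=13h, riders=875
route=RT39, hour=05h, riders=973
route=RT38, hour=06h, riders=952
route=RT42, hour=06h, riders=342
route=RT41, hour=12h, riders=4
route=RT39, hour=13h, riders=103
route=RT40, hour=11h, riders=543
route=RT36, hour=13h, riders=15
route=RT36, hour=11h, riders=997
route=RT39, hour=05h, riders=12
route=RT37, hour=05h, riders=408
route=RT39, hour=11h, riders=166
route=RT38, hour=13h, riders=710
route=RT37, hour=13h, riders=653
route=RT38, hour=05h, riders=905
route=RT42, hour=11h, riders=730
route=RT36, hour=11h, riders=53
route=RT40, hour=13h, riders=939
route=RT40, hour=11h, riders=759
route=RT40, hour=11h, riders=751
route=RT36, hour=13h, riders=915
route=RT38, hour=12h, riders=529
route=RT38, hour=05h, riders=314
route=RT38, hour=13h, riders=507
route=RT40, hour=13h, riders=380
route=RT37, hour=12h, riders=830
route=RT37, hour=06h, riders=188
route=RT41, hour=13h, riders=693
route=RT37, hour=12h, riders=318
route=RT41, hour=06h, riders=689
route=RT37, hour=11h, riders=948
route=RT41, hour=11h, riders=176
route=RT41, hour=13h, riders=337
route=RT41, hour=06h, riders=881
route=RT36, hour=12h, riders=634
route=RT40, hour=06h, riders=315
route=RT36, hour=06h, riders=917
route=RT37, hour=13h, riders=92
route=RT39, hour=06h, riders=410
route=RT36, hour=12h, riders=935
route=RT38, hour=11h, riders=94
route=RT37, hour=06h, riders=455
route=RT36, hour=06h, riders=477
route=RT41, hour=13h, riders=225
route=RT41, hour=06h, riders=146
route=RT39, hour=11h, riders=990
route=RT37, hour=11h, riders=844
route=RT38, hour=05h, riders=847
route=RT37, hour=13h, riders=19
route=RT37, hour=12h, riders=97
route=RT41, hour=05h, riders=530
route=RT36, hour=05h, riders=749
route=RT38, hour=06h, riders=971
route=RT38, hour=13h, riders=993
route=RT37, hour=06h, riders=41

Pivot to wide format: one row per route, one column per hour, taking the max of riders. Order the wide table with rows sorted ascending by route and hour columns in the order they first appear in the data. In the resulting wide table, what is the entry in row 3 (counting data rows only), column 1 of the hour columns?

905

With rows sorted ascending by route, row 3 is route=RT38. hour columns in first-appearance order: 05h, 12h, 06h, 11h, 13h; column 1 is 05h.
Long rows with route=RT38, hour=05h: max(905, 314, 847) = 905.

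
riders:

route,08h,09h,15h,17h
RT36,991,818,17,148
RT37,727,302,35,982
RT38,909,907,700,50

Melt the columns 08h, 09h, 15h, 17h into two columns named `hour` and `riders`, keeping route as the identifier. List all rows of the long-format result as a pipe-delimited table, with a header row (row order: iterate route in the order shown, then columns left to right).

Each (route, column) pair becomes one row: 3 × 4 = 12 rows.
For example, (RT36, 08h) → riders=991.

| route | hour | riders |
| RT36 | 08h | 991 |
| RT36 | 09h | 818 |
| RT36 | 15h | 17 |
| RT36 | 17h | 148 |
| RT37 | 08h | 727 |
| RT37 | 09h | 302 |
| RT37 | 15h | 35 |
| RT37 | 17h | 982 |
| RT38 | 08h | 909 |
| RT38 | 09h | 907 |
| RT38 | 15h | 700 |
| RT38 | 17h | 50 |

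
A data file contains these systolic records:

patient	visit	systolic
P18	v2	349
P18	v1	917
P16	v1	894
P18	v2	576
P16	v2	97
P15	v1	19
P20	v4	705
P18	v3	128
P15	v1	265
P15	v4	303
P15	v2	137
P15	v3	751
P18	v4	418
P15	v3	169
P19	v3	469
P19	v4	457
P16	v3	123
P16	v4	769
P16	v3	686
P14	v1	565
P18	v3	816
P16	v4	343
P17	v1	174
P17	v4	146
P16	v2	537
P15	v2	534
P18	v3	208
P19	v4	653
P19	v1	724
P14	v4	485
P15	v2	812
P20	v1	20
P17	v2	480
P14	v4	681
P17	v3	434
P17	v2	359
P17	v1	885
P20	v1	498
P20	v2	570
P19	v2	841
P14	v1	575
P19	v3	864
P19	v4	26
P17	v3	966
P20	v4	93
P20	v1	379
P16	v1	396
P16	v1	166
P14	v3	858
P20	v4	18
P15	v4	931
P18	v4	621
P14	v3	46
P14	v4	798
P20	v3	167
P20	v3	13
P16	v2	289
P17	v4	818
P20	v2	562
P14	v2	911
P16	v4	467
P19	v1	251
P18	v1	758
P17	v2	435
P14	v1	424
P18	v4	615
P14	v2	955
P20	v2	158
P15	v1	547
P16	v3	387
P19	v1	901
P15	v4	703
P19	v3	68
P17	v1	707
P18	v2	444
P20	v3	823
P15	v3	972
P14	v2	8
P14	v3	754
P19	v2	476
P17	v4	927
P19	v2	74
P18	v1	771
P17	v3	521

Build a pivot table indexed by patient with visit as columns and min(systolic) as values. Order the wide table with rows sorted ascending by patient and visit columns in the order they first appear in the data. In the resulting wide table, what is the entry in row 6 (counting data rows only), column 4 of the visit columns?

With rows sorted ascending by patient, row 6 is patient=P19. visit columns in first-appearance order: v2, v1, v4, v3; column 4 is v3.
Long rows with patient=P19, visit=v3: min(469, 864, 68) = 68.

68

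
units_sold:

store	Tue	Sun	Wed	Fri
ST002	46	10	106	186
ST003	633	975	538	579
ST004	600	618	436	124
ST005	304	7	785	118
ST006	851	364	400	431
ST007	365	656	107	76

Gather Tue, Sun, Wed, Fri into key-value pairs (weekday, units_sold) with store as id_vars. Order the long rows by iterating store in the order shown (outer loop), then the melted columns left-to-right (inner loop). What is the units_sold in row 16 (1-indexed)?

24 rows total (6 × 4). Row 16: index ⌊(16-1)/4⌋ = 3 into store → ST005; (16-1) mod 4 = 3 into the melted columns → Fri.
So row 16 is (ST005, Fri, 118); units_sold = 118.

118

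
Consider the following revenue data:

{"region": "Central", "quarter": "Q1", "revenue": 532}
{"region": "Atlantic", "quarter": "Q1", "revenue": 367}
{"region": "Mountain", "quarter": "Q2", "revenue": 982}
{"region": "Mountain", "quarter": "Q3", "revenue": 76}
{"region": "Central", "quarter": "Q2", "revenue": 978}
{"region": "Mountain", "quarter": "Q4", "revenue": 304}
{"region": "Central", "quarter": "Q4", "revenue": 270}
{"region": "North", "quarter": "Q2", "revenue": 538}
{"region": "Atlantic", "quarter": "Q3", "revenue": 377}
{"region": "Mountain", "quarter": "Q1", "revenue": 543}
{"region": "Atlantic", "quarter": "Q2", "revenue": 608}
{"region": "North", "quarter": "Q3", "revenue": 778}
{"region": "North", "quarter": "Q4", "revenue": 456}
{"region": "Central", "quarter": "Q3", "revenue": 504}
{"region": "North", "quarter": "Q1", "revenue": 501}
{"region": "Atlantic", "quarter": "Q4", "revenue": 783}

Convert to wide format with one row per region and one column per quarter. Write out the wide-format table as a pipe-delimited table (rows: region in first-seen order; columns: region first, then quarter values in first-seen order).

| region | Q1 | Q2 | Q3 | Q4 |
| Central | 532 | 978 | 504 | 270 |
| Atlantic | 367 | 608 | 377 | 783 |
| Mountain | 543 | 982 | 76 | 304 |
| North | 501 | 538 | 778 | 456 |

Columns: region plus the 4 distinct quarter values (Q1, Q2, Q3, Q4).
For example, row Central column Q1 takes revenue=532 from the long row (Central, Q1).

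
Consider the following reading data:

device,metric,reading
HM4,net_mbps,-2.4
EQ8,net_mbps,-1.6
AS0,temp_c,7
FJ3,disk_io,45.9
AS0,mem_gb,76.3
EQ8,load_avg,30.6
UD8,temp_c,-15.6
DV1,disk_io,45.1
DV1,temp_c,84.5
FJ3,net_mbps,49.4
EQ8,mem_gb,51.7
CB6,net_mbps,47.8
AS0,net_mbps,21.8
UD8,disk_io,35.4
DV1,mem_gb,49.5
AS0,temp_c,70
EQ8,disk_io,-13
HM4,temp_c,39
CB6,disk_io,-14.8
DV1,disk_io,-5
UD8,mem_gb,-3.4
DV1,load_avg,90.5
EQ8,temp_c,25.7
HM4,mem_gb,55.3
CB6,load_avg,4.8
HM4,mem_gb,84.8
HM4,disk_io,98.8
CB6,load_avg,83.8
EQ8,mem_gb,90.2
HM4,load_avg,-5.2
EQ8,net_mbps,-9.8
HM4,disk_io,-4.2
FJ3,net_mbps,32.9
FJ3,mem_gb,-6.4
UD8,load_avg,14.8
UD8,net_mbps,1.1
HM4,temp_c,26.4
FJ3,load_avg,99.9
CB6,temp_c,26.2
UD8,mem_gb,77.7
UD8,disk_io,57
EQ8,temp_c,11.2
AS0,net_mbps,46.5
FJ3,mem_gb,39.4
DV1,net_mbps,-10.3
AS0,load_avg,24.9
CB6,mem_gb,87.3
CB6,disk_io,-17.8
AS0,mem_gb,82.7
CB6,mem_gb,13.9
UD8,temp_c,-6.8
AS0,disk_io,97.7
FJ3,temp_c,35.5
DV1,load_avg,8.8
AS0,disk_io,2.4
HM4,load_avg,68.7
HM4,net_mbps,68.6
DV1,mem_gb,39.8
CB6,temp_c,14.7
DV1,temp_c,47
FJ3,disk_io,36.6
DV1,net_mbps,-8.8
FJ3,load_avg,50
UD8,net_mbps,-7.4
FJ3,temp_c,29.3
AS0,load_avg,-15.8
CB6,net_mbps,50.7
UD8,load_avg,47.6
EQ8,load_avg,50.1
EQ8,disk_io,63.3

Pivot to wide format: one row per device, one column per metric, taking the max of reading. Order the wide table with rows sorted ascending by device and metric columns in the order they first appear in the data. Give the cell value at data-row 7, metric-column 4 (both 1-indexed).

With rows sorted ascending by device, row 7 is device=UD8. metric columns in first-appearance order: net_mbps, temp_c, disk_io, mem_gb, load_avg; column 4 is mem_gb.
Long rows with device=UD8, metric=mem_gb: max(-3.4, 77.7) = 77.7.

77.7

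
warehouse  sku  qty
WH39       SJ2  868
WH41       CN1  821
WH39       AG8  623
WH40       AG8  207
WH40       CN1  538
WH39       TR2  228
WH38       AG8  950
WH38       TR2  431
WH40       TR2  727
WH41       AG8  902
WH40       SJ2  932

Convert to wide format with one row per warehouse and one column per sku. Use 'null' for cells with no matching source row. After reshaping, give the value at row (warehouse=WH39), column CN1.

null

No long-format row has warehouse=WH39 and sku=CN1, so the cell is null.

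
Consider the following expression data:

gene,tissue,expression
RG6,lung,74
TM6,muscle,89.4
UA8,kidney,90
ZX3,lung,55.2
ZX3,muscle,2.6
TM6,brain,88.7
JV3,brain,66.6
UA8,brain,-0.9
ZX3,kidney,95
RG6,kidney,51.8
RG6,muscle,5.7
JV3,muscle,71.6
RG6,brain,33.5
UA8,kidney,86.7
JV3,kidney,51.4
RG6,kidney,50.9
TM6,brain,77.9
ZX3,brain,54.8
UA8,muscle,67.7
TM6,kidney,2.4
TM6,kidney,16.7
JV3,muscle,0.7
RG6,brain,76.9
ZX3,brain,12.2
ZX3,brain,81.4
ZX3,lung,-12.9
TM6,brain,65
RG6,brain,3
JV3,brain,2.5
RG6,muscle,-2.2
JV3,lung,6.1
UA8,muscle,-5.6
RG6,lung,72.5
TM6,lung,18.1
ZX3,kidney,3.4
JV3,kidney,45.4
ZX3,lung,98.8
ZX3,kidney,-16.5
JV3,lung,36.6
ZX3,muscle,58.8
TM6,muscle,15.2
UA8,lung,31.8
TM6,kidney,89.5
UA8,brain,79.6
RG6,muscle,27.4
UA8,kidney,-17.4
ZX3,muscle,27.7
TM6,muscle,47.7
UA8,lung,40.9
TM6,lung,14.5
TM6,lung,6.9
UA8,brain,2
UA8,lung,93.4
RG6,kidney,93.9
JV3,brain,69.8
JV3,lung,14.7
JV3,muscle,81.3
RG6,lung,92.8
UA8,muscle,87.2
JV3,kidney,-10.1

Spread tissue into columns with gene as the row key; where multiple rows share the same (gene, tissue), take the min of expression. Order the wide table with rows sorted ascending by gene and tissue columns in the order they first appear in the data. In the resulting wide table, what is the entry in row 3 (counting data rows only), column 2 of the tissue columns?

With rows sorted ascending by gene, row 3 is gene=TM6. tissue columns in first-appearance order: lung, muscle, kidney, brain; column 2 is muscle.
Long rows with gene=TM6, tissue=muscle: min(89.4, 15.2, 47.7) = 15.2.

15.2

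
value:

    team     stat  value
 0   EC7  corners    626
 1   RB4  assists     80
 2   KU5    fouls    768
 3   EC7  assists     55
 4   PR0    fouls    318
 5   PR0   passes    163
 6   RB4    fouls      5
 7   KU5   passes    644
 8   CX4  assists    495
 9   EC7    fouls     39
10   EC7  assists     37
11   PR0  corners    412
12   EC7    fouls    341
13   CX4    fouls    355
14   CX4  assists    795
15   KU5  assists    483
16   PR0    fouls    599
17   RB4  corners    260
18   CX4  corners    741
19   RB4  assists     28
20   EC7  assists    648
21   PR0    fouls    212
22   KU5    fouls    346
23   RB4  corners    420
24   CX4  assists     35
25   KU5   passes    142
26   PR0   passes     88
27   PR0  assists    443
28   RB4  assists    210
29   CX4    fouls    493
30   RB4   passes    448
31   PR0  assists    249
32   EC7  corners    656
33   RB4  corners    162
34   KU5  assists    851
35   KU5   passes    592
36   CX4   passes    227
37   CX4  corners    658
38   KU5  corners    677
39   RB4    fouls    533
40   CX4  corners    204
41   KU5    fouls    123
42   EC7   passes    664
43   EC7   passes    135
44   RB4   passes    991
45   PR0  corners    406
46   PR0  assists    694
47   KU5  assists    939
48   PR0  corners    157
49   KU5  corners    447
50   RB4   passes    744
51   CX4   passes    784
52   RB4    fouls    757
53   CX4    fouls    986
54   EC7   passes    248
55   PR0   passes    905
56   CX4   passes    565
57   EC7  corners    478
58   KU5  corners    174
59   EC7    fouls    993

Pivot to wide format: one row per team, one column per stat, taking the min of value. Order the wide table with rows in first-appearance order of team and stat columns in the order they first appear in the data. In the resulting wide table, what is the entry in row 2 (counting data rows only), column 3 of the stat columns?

5

With rows in first-appearance order of team, row 2 is team=RB4. stat columns in first-appearance order: corners, assists, fouls, passes; column 3 is fouls.
Long rows with team=RB4, stat=fouls: min(5, 533, 757) = 5.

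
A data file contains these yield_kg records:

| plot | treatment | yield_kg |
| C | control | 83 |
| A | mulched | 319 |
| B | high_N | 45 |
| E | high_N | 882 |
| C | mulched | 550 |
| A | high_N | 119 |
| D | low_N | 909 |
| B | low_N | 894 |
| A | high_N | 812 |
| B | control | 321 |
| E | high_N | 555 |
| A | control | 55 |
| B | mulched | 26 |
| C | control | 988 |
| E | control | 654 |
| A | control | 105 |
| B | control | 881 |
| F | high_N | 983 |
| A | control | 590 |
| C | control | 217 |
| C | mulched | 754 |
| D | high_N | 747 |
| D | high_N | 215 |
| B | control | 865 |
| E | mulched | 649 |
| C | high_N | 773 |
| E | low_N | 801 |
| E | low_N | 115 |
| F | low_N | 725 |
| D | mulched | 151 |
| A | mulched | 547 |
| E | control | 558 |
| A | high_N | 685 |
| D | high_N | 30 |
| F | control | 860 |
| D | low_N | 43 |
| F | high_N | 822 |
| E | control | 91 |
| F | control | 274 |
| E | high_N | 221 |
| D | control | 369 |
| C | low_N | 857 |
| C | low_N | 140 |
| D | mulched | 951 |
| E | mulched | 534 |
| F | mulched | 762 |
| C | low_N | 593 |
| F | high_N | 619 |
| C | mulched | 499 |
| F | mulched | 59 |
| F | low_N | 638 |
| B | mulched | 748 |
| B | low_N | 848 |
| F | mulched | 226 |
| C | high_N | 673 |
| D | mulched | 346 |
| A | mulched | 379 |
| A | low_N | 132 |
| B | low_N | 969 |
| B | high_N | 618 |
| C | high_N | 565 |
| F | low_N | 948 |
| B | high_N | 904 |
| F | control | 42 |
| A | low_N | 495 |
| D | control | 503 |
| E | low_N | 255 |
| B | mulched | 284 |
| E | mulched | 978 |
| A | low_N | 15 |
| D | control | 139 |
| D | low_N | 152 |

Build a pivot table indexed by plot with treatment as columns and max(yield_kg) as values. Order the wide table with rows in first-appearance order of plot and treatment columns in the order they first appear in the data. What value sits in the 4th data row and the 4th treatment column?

With rows in first-appearance order of plot, row 4 is plot=E. treatment columns in first-appearance order: control, mulched, high_N, low_N; column 4 is low_N.
Long rows with plot=E, treatment=low_N: max(801, 115, 255) = 801.

801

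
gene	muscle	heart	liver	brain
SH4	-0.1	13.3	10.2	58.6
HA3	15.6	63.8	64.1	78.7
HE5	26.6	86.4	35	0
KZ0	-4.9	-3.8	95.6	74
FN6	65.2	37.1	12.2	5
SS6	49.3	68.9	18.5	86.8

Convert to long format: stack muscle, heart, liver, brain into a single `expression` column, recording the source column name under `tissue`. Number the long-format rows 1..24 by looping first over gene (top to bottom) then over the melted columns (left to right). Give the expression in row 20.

24 rows total (6 × 4). Row 20: index ⌊(20-1)/4⌋ = 4 into gene → FN6; (20-1) mod 4 = 3 into the melted columns → brain.
So row 20 is (FN6, brain, 5); expression = 5.

5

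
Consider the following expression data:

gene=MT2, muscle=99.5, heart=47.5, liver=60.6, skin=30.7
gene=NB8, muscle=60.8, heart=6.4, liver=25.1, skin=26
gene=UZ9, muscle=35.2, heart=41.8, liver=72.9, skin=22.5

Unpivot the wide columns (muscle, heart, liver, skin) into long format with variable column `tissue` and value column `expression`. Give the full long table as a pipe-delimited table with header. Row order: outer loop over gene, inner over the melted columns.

| gene | tissue | expression |
| MT2 | muscle | 99.5 |
| MT2 | heart | 47.5 |
| MT2 | liver | 60.6 |
| MT2 | skin | 30.7 |
| NB8 | muscle | 60.8 |
| NB8 | heart | 6.4 |
| NB8 | liver | 25.1 |
| NB8 | skin | 26 |
| UZ9 | muscle | 35.2 |
| UZ9 | heart | 41.8 |
| UZ9 | liver | 72.9 |
| UZ9 | skin | 22.5 |

Each (gene, column) pair becomes one row: 3 × 4 = 12 rows.
For example, (MT2, muscle) → expression=99.5.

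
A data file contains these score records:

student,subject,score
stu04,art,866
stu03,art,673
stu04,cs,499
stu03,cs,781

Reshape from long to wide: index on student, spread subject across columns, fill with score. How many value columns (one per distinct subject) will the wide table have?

2

2 distinct subject values: cs, art.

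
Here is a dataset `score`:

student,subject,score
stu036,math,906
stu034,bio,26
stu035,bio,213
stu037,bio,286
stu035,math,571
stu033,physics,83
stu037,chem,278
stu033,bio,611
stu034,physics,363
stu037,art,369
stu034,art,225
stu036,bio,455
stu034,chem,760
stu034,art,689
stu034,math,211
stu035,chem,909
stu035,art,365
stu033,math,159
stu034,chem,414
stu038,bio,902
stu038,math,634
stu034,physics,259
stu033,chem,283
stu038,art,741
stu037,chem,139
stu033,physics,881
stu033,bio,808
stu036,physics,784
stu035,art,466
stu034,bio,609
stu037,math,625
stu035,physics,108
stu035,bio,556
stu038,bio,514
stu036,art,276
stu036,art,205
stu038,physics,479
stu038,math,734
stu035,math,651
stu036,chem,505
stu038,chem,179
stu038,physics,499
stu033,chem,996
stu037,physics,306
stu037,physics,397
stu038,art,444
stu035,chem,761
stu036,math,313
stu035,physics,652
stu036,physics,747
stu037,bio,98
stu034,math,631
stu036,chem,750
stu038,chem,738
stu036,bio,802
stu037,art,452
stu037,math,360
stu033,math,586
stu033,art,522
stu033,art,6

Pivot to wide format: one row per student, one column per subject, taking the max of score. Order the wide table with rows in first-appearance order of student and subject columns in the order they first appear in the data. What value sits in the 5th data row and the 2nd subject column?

808

With rows in first-appearance order of student, row 5 is student=stu033. subject columns in first-appearance order: math, bio, physics, chem, art; column 2 is bio.
Long rows with student=stu033, subject=bio: max(611, 808) = 808.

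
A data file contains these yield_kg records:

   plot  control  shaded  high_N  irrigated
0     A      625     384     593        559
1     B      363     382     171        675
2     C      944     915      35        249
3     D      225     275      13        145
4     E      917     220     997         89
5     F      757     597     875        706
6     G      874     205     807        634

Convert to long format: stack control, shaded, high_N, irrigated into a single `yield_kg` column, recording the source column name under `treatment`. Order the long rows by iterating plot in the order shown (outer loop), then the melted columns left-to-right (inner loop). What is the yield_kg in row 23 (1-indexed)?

875

28 rows total (7 × 4). Row 23: index ⌊(23-1)/4⌋ = 5 into plot → F; (23-1) mod 4 = 2 into the melted columns → high_N.
So row 23 is (F, high_N, 875); yield_kg = 875.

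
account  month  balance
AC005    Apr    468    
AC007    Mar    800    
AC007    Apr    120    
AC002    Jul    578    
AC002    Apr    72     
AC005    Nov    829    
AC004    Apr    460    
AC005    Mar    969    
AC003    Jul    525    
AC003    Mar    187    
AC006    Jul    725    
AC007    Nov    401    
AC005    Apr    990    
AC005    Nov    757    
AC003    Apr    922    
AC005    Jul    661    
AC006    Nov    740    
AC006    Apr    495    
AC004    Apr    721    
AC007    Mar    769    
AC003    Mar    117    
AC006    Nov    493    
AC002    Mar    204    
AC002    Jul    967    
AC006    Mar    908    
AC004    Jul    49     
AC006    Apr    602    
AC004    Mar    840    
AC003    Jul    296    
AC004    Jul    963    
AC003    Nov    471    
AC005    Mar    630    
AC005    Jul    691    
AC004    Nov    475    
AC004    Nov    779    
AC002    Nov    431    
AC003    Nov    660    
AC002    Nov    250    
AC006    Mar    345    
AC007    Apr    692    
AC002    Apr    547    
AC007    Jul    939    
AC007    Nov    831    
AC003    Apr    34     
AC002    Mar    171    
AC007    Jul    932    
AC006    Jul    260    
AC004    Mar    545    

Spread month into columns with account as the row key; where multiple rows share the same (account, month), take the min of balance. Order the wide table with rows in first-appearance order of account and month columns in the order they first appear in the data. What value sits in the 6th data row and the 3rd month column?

260

With rows in first-appearance order of account, row 6 is account=AC006. month columns in first-appearance order: Apr, Mar, Jul, Nov; column 3 is Jul.
Long rows with account=AC006, month=Jul: min(725, 260) = 260.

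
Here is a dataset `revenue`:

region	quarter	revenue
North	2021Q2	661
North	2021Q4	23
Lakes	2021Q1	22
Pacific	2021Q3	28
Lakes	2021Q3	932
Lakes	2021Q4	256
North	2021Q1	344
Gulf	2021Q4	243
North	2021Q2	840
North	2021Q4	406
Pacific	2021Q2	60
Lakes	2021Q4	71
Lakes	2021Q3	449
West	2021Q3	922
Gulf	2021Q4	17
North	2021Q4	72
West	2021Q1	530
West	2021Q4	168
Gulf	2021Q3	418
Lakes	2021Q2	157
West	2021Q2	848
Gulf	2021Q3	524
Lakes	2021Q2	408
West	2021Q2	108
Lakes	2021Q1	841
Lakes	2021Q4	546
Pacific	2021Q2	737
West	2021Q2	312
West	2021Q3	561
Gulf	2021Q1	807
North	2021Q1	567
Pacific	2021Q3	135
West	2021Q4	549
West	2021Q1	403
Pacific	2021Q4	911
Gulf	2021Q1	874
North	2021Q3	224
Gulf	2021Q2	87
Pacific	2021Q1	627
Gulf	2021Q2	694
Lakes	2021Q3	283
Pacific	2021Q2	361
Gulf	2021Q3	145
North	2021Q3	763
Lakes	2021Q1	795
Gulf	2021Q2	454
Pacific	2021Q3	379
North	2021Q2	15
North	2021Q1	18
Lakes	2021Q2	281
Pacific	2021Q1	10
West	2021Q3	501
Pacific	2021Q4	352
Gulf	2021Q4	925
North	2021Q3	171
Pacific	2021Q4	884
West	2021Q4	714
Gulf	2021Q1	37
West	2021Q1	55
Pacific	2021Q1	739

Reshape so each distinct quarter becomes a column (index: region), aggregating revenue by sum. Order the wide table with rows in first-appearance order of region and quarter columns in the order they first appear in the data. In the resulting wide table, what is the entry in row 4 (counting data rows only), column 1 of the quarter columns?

With rows in first-appearance order of region, row 4 is region=Gulf. quarter columns in first-appearance order: 2021Q2, 2021Q4, 2021Q1, 2021Q3; column 1 is 2021Q2.
Long rows with region=Gulf, quarter=2021Q2: 87 + 694 + 454 = 1235.

1235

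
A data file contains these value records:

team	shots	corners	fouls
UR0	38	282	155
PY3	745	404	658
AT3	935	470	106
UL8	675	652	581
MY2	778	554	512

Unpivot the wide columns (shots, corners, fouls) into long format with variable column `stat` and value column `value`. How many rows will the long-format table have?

15

5 team values × 3 melted columns = 15 rows.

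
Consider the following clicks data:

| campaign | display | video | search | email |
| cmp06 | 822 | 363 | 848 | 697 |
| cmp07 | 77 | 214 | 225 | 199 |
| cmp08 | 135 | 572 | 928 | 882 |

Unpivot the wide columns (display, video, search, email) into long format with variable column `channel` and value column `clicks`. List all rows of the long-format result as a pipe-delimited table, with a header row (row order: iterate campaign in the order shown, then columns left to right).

| campaign | channel | clicks |
| cmp06 | display | 822 |
| cmp06 | video | 363 |
| cmp06 | search | 848 |
| cmp06 | email | 697 |
| cmp07 | display | 77 |
| cmp07 | video | 214 |
| cmp07 | search | 225 |
| cmp07 | email | 199 |
| cmp08 | display | 135 |
| cmp08 | video | 572 |
| cmp08 | search | 928 |
| cmp08 | email | 882 |

Each (campaign, column) pair becomes one row: 3 × 4 = 12 rows.
For example, (cmp06, display) → clicks=822.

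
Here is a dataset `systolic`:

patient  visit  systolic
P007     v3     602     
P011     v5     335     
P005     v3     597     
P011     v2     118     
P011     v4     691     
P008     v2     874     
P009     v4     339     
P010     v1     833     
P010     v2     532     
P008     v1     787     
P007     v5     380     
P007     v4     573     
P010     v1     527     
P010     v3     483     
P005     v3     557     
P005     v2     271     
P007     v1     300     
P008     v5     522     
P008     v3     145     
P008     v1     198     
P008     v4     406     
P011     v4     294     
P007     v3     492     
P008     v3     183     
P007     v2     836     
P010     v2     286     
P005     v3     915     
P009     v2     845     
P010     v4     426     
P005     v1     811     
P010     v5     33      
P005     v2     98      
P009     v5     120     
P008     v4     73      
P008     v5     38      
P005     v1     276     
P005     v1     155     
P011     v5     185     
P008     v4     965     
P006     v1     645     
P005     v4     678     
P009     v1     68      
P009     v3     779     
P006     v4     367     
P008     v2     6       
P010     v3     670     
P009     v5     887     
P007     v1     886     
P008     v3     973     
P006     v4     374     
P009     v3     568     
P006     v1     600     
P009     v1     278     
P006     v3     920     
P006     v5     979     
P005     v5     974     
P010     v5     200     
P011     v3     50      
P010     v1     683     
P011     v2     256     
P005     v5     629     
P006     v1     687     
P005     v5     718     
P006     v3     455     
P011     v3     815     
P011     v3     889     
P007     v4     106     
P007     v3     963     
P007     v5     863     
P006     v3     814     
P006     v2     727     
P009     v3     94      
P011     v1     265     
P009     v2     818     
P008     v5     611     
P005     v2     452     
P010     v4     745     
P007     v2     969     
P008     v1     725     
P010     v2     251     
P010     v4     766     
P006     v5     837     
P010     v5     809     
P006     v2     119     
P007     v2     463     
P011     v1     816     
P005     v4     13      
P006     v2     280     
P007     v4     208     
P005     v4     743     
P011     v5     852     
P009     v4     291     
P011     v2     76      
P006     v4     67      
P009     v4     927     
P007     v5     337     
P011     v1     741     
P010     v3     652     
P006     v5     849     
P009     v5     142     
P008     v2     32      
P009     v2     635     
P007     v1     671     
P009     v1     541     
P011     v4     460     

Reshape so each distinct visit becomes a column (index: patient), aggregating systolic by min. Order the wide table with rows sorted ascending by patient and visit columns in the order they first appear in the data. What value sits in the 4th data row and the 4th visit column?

With rows sorted ascending by patient, row 4 is patient=P008. visit columns in first-appearance order: v3, v5, v2, v4, v1; column 4 is v4.
Long rows with patient=P008, visit=v4: min(406, 73, 965) = 73.

73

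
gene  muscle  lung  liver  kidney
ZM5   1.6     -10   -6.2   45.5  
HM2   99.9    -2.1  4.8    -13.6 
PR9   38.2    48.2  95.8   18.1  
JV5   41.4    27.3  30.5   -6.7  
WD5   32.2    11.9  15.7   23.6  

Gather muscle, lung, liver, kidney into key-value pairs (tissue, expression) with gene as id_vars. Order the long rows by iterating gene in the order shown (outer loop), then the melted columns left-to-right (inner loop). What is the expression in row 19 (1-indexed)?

15.7

20 rows total (5 × 4). Row 19: index ⌊(19-1)/4⌋ = 4 into gene → WD5; (19-1) mod 4 = 2 into the melted columns → liver.
So row 19 is (WD5, liver, 15.7); expression = 15.7.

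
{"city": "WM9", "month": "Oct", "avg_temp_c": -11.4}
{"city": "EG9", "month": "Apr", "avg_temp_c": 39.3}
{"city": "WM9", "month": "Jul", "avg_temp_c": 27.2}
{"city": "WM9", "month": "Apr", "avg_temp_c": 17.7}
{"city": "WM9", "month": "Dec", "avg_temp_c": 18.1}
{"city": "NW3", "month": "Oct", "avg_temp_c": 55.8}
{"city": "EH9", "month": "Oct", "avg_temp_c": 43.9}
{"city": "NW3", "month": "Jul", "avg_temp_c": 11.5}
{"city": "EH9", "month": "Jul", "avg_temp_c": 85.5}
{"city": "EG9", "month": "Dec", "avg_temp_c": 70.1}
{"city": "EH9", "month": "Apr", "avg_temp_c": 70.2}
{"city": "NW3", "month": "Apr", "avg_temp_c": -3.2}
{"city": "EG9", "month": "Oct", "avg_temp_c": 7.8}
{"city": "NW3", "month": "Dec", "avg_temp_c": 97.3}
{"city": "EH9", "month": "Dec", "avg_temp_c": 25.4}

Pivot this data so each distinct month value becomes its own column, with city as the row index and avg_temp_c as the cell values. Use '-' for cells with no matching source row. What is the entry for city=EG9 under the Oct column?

7.8

The long row with city=EG9, month=Oct has avg_temp_c=7.8.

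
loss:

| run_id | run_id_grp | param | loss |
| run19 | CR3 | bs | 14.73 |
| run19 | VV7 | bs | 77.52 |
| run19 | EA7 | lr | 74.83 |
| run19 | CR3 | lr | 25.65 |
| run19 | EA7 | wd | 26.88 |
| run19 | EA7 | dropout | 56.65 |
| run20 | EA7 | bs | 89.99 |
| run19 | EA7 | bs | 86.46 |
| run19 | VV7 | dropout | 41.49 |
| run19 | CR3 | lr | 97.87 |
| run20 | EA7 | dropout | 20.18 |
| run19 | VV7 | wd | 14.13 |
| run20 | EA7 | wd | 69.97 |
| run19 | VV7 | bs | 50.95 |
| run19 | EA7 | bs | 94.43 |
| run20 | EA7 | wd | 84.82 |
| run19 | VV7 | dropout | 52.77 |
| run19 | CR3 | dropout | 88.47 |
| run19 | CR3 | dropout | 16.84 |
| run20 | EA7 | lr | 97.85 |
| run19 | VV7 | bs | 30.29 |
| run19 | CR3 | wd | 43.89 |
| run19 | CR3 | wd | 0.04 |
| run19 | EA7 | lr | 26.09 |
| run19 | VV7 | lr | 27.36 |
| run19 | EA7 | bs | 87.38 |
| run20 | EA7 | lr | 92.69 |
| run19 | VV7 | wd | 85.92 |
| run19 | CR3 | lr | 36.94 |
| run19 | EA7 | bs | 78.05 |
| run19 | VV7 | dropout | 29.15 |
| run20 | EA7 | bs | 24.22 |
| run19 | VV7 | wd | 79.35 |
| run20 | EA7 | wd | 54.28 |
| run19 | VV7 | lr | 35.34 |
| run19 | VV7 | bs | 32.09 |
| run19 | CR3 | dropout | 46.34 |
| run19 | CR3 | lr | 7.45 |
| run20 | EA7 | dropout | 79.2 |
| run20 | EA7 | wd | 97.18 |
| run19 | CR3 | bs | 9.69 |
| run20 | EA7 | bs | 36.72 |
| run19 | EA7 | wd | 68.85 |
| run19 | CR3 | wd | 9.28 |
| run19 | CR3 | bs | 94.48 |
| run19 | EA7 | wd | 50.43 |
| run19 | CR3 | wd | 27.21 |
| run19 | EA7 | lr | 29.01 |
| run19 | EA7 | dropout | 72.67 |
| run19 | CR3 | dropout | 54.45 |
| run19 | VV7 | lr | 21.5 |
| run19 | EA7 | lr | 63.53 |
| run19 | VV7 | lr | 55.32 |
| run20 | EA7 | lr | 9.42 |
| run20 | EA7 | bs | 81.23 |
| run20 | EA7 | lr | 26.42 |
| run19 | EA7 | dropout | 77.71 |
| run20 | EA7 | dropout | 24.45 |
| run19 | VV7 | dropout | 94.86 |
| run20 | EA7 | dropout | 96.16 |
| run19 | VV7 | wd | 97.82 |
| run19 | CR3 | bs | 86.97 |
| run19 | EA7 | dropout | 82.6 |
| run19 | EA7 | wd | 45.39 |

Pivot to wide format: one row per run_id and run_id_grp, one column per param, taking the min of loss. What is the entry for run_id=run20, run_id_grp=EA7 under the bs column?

24.22

Rows with run_id=run20, run_id_grp=EA7 and param=bs: loss values are 89.99, 24.22, 36.72, 81.23.
min(89.99, 24.22, 36.72, 81.23) = 24.22.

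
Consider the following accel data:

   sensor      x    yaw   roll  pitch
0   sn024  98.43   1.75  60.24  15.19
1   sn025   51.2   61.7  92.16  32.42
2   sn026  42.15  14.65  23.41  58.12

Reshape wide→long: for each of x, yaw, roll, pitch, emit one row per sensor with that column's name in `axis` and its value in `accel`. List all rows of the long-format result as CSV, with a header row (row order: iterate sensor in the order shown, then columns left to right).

Each (sensor, column) pair becomes one row: 3 × 4 = 12 rows.
For example, (sn024, x) → accel=98.43.

sensor,axis,accel
sn024,x,98.43
sn024,yaw,1.75
sn024,roll,60.24
sn024,pitch,15.19
sn025,x,51.2
sn025,yaw,61.7
sn025,roll,92.16
sn025,pitch,32.42
sn026,x,42.15
sn026,yaw,14.65
sn026,roll,23.41
sn026,pitch,58.12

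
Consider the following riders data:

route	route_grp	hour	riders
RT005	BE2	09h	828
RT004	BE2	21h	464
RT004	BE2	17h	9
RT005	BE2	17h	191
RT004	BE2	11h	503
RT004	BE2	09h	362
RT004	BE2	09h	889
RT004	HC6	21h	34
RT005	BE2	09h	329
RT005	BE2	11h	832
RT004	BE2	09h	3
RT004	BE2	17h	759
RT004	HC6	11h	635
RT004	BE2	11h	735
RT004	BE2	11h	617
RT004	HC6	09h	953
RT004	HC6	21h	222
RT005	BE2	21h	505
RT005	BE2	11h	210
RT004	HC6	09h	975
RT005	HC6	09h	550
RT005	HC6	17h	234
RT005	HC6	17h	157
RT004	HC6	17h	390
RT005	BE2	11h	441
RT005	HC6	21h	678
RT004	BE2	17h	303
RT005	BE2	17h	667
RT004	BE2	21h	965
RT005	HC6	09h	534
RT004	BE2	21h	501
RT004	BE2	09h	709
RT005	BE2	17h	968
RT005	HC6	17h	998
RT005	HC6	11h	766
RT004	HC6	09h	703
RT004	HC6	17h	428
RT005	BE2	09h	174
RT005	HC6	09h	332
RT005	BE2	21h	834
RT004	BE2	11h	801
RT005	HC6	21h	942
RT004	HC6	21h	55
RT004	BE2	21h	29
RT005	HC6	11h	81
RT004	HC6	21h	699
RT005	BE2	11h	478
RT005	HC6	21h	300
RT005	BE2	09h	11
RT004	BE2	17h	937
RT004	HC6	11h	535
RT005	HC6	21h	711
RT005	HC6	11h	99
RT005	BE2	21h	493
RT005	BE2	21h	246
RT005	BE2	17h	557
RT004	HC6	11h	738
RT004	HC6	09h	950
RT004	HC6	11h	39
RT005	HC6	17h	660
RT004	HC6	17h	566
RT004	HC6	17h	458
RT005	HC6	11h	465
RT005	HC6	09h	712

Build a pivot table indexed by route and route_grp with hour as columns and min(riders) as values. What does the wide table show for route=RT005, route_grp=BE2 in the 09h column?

Rows with route=RT005, route_grp=BE2 and hour=09h: riders values are 828, 329, 174, 11.
min(828, 329, 174, 11) = 11.

11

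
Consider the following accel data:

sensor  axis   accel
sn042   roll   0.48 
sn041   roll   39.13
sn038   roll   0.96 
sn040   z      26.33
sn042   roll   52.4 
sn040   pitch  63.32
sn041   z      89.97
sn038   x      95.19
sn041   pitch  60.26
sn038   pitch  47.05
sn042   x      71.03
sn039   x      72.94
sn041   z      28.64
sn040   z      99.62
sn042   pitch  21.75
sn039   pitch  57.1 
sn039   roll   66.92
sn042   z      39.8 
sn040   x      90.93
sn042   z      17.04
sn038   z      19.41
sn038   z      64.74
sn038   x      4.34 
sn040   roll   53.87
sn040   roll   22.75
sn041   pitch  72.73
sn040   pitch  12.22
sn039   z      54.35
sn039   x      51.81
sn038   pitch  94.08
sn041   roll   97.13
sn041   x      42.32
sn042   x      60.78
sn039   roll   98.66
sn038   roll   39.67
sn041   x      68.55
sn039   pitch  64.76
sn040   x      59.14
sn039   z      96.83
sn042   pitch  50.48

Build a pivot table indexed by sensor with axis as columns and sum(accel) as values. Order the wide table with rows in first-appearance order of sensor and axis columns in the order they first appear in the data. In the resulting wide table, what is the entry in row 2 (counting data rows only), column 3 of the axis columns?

132.99

With rows in first-appearance order of sensor, row 2 is sensor=sn041. axis columns in first-appearance order: roll, z, pitch, x; column 3 is pitch.
Long rows with sensor=sn041, axis=pitch: 60.26 + 72.73 = 132.99.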